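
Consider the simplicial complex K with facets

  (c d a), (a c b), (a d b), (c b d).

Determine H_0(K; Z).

Take the total order a < b < c < d on the vertex set. Then K (dimension 2) consists of the simplices:

  0-simplices (4): a, b, c, d
  1-simplices (6): ab, ac, ad, bc, bd, cd
  2-simplices (4): abc, abd, acd, bcd

Hence C_0 ≅ Z^4, C_1 ≅ Z^6, C_2 ≅ Z^4.

∂_1: C_1 → C_0 is given by ∂[p,q] = [q] − [p]. For instance
  ∂ad = d − a.
The resulting 4×6 matrix has rank 3, and its Smith normal form has invariant factors (1,1,1).

The boundary map ∂_2: C_2 → C_1 sends each 2-simplex [p,q,r] to [q,r] − [p,r] + [p,q]. For instance
  ∂bcd = cd − bd + bc,
  ∂acd = cd − ad + ac.
The 6×4 boundary matrix has rank 3 and Smith normal form diag(1,1,1).

Reading off H_k = ker ∂_k / im ∂_{k+1}:

  H_0: rank C_0 − rank ∂_1 = 4 − 3 = 1, and the invariant factors of ∂_1 are all 1, so H_0 ≅ Z.

H_0 = Z.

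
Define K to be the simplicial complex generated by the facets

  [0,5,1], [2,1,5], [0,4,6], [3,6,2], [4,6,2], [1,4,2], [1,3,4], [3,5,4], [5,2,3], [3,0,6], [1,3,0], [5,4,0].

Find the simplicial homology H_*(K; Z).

H_0 = Z,  H_1 = Z/2Z,  H_2 = 0.

We work with the vertex ordering 0 < 1 < 2 < 3 < 4 < 5 < 6. The simplices of K, each written with vertices in increasing order, are:

  0-simplices (7): [0], [1], [2], [3], [4], [5], [6]
  1-simplices (18): [0,1], [0,3], [0,4], [0,5], [0,6], [1,2], [1,3], [1,4], [1,5], [2,3], [2,4], [2,5], [2,6], [3,4], [3,5], [3,6], [4,5], [4,6]
  2-simplices (12): [0,1,3], [0,1,5], [0,3,6], [0,4,5], [0,4,6], [1,2,4], [1,2,5], [1,3,4], [2,3,5], [2,3,6], [2,4,6], [3,4,5]

giving chain groups C_0 ≅ Z^7, C_1 ≅ Z^18, C_2 ≅ Z^12.

∂_1: C_1 → C_0 is given by ∂[p,q] = [q] − [p]. For instance
  ∂[1,5] = [5] − [1].
The resulting 7×18 matrix has rank 6, and its Smith normal form has invariant factors (1,1,1,1,1,1).

Boundary ∂_2: C_2 → C_1 maps a triangle to the signed sum of its edges. For instance
  ∂[0,1,5] = [1,5] − [0,5] + [0,1],
  ∂[2,3,5] = [3,5] − [2,5] + [2,3].
This gives a 18×12 integer matrix of rank 12; reducing to Smith normal form yields diagonal entries (1,1,1,1,1,1,1,1,1,1,1,2).

Reading off H_k = ker ∂_k / im ∂_{k+1}:

  H_0: rank C_0 − rank ∂_1 = 7 − 6 = 1, and the invariant factors of ∂_1 are all 1, so H_0 = Z.
  H_1: rank ker ∂_1 − rank ∂_2 = (18 − 6) − 12 = 0, and ∂_2 has invariant factor 2 > 1, so H_1 = Z/2Z.
  H_2: rank ker ∂_2 − rank ∂_3 = (12 − 12) − 0 = 0, and there is no ∂_3, so H_2 = 0.

As a check, the Euler characteristic is 7 − 18 + 12 = 1, which agrees with 1 − 0 + 0 = 1.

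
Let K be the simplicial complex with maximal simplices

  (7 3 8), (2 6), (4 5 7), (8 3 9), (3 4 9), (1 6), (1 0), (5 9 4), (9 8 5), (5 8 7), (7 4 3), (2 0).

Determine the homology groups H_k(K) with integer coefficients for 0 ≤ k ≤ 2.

Take the total order 0 < 1 < 2 < 3 < 4 < 5 < 6 < 7 < 8 < 9 on the vertex set. Then K (dimension 2) consists of the simplices:

  0-simplices (10): [0], [1], [2], [3], [4], [5], [6], [7], [8], [9]
  1-simplices (16): [0,1], [0,2], [1,6], [2,6], [3,4], [3,7], [3,8], [3,9], [4,5], [4,7], [4,9], [5,7], [5,8], [5,9], [7,8], [8,9]
  2-simplices (8): [3,4,7], [3,4,9], [3,7,8], [3,8,9], [4,5,7], [4,5,9], [5,7,8], [5,8,9]

Hence C_0 ≅ Z^10, C_1 ≅ Z^16, C_2 ≅ Z^8.

The boundary map ∂_1: C_1 → C_0 sends each edge [p,q] (with p < q) to q − p. For instance
  ∂[5,9] = [9] − [5].
The 10×16 boundary matrix has rank 8 and Smith normal form diag(1,1,1,1,1,1,1,1).

Boundary ∂_2: C_2 → C_1 sends each 2-simplex [p,q,r] to [q,r] − [p,r] + [p,q]. For instance
  ∂[3,7,8] = [7,8] − [3,8] + [3,7],
  ∂[5,8,9] = [8,9] − [5,9] + [5,8].
This gives a 16×8 integer matrix of rank 7; reducing to Smith normal form yields diagonal entries (1,1,1,1,1,1,1).

Now H_k = ker ∂_k / im ∂_{k+1}, so:

  H_0: rank C_0 − rank ∂_1 = 10 − 8 = 2, and the invariant factors of ∂_1 are all 1, so H_0 ≅ Z^2.
  H_1: rank ker ∂_1 − rank ∂_2 = (16 − 8) − 7 = 1, and the invariant factors of ∂_2 are all 1, so H_1 ≅ Z.
  H_2: rank ker ∂_2 − rank ∂_3 = (8 − 7) − 0 = 1, and there is no ∂_3, so H_2 ≅ Z.

H_0 ≅ Z^2,  H_1 ≅ Z,  H_2 ≅ Z.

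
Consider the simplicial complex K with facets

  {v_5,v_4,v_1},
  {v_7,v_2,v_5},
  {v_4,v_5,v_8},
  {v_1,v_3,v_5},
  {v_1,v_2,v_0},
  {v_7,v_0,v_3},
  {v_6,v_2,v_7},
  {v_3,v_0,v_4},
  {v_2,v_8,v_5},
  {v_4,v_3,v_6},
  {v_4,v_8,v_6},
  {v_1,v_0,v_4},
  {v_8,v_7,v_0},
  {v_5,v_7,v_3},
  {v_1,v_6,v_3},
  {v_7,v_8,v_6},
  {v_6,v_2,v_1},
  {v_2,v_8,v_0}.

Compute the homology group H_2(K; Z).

We work with the vertex ordering v_0 < v_1 < v_2 < v_3 < v_4 < v_5 < v_6 < v_7 < v_8. The simplices of K, each written with vertices in increasing order, are:

  0-simplices (9): [v_0], [v_1], [v_2], [v_3], [v_4], [v_5], [v_6], [v_7], [v_8]
  1-simplices (27): (27 of them)
  2-simplices (18): (18 of them)

Hence C_0 ≅ Z^9, C_1 ≅ Z^27, C_2 ≅ Z^18.

∂_1: C_1 → C_0 maps an edge to its endpoints' difference, ∂[p,q] = q − p.
As a 9×27 matrix over Z this has rank 8, with invariant factors (1,1,1,1,1,1,1,1).

∂_2: C_2 → C_1 acts by ∂[p,q,r] = [q,r] − [p,r] + [p,q]. For instance
  ∂[v_0,v_1,v_2] = [v_1,v_2] − [v_0,v_2] + [v_0,v_1],
  ∂[v_4,v_6,v_8] = [v_6,v_8] − [v_4,v_8] + [v_4,v_6].
The resulting 27×18 matrix has rank 18, and its Smith normal form has invariant factors (1,1,1,1,1,1,1,1,1,1,1,1,1,1,1,1,1,2).

Computing H_k = (kernel of ∂_k) / (image of ∂_{k+1}):

  H_2: rank ker ∂_2 − rank ∂_3 = (18 − 18) − 0 = 0, and there is no ∂_3, so H_2 ≅ 0.

(K is a triangulation of the Klein bottle.)

H_2 ≅ 0.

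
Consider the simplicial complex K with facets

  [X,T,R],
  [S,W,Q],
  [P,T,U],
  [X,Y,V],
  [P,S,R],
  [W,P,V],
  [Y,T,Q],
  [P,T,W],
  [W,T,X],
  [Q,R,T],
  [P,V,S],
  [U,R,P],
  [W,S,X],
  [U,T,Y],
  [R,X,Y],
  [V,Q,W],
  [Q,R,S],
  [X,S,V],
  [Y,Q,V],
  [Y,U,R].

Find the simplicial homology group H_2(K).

H_2 ≅ 0.

K has 10 vertices, 30 edges, 20 triangles.
rank ∂_2 = 20, rank ∂_3 = 0 ⇒ b_2 = 20 − 20 − 0 = 0. So H_2 = 0.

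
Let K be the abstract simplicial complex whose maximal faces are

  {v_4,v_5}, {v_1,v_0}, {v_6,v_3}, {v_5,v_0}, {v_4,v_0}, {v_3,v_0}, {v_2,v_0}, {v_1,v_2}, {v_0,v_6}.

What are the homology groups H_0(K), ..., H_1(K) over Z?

H_0 = Z,  H_1 = Z^3.

K has 7 vertices, 9 edges.
rank ∂_0 = 0, rank ∂_1 = 6 ⇒ b_0 = 7 − 0 − 6 = 1; all invariant factors of ∂_1 are 1 so no torsion. So H_0 ≅ Z.
rank ∂_1 = 6, rank ∂_2 = 0 ⇒ b_1 = 9 − 6 − 0 = 3. So H_1 ≅ Z^3.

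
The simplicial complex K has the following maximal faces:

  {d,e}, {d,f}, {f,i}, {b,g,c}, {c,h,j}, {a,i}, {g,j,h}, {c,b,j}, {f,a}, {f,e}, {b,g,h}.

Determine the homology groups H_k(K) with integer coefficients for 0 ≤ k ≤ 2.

We work with the vertex ordering a < b < c < d < e < f < g < h < i < j. The simplices of K, each written with vertices in increasing order, are:

  0-simplices (10): a, b, c, d, e, f, g, h, i, j
  1-simplices (16): af, ai, bc, bg, bh, bj, cg, ch, cj, de, df, ef, fi, gh, gj, hj
  2-simplices (5): bcg, bcj, bgh, chj, ghj

giving chain groups C_0 ≅ Z^10, C_1 ≅ Z^16, C_2 ≅ Z^5.

Boundary ∂_1: C_1 → C_0 is given by ∂[p,q] = [q] − [p].
As a 10×16 matrix over Z this has rank 8, with invariant factors (1,1,1,1,1,1,1,1).

The boundary map ∂_2: C_2 → C_1 maps a triangle to the signed sum of its edges. For instance
  ∂ghj = hj − gj + gh,
  ∂bcj = cj − bj + bc.
The 16×5 boundary matrix has rank 5 and Smith normal form diag(1,1,1,1,1).

Computing H_k = (kernel of ∂_k) / (image of ∂_{k+1}):

  H_0: rank C_0 − rank ∂_1 = 10 − 8 = 2, and the invariant factors of ∂_1 are all 1, so H_0 = Z^2.
  H_1: rank ker ∂_1 − rank ∂_2 = (16 − 8) − 5 = 3, and the invariant factors of ∂_2 are all 1, so H_1 = Z^3.
  H_2: rank ker ∂_2 − rank ∂_3 = (5 − 5) − 0 = 0, and there is no ∂_3, so H_2 = 0.

H_0 = Z^2,  H_1 = Z^3,  H_2 = 0.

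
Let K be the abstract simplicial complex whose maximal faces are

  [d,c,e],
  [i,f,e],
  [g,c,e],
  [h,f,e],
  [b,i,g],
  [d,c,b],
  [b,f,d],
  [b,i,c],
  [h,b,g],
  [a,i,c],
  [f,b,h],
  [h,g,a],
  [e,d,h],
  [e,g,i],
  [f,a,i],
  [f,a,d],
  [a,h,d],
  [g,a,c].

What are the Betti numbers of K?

Take the total order a < b < c < d < e < f < g < h < i on the vertex set. Then K (dimension 2) consists of the simplices:

  0-simplices (9): a, b, c, d, e, f, g, h, i
  1-simplices (27): ac, ad, af, ag, ah, ai, bc, bd, bf, bg, bh, bi, cd, ce, cg, ci, de, df, dh, ef, eg, eh, ei, fh, fi, gh, gi
  2-simplices (18): acg, aci, adf, adh, afi, agh, bcd, bci, bdf, bfh, bgh, bgi, cde, ceg, deh, efh, efi, egi

Hence C_0 ≅ Z^9, C_1 ≅ Z^27, C_2 ≅ Z^18.

∂_1: C_1 → C_0 is given by ∂[p,q] = [q] − [p]. For instance
  ∂de = e − d.
The resulting 9×27 matrix has rank 8, and its Smith normal form has invariant factors (1,1,1,1,1,1,1,1).

∂_2: C_2 → C_1 acts by ∂[p,q,r] = [q,r] − [p,r] + [p,q]. For instance
  ∂agh = gh − ah + ag,
  ∂afi = fi − ai + af.
The 27×18 boundary matrix has rank 18 and Smith normal form diag(1,1,1,1,1,1,1,1,1,1,1,1,1,1,1,1,1,2).

Now H_k = ker ∂_k / im ∂_{k+1}, so:

  H_0: rank C_0 − rank ∂_1 = 9 − 8 = 1, and the invariant factors of ∂_1 are all 1, so H_0 = Z.
  H_1: rank ker ∂_1 − rank ∂_2 = (27 − 8) − 18 = 1, and ∂_2 has invariant factor 2 > 1, so H_1 = Z × Z/2.
  H_2: rank ker ∂_2 − rank ∂_3 = (18 − 18) − 0 = 0, and there is no ∂_3, so H_2 = 0.

(K is a triangulation of the Klein bottle.)

Hence the Betti numbers are b_0 = 1, b_1 = 1, b_2 = 0.

b_0 = 1, b_1 = 1, b_2 = 0.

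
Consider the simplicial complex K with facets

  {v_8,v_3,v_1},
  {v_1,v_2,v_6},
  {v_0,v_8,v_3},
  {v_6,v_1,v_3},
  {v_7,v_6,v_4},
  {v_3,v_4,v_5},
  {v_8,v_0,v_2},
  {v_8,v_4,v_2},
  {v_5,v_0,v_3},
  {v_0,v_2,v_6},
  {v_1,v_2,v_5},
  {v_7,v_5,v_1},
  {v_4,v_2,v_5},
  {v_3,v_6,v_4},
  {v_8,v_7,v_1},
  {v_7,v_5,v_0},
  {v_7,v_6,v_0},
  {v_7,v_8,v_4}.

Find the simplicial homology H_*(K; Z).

H_0 ≅ Z,  H_1 ≅ Z^2,  H_2 ≅ Z.

We work with the vertex ordering v_0 < v_1 < v_2 < v_3 < v_4 < v_5 < v_6 < v_7 < v_8. The simplices of K, each written with vertices in increasing order, are:

  0-simplices (9): [v_0], [v_1], [v_2], [v_3], [v_4], [v_5], [v_6], [v_7], [v_8]
  1-simplices (27): (27 of them)
  2-simplices (18): (18 of them)

so the chain groups are C_0 ≅ Z^9, C_1 ≅ Z^27, C_2 ≅ Z^18.

The boundary map ∂_1: C_1 → C_0 is given by ∂[p,q] = [q] − [p].
The 9×27 boundary matrix has rank 8 and Smith normal form diag(1,1,1,1,1,1,1,1).

The boundary map ∂_2: C_2 → C_1 maps a triangle to the signed sum of its edges. For instance
  ∂[v_0,v_2,v_6] = [v_2,v_6] − [v_0,v_6] + [v_0,v_2],
  ∂[v_1,v_3,v_8] = [v_3,v_8] − [v_1,v_8] + [v_1,v_3].
This gives a 27×18 integer matrix of rank 17; reducing to Smith normal form yields diagonal entries (1,1,1,1,1,1,1,1,1,1,1,1,1,1,1,1,1).

Computing H_k = (kernel of ∂_k) / (image of ∂_{k+1}):

  H_0: rank C_0 − rank ∂_1 = 9 − 8 = 1, and the invariant factors of ∂_1 are all 1, so H_0 ≅ Z.
  H_1: rank ker ∂_1 − rank ∂_2 = (27 − 8) − 17 = 2, and the invariant factors of ∂_2 are all 1, so H_1 ≅ Z^2.
  H_2: rank ker ∂_2 − rank ∂_3 = (18 − 17) − 0 = 1, and there is no ∂_3, so H_2 ≅ Z.

(K is a triangulation of the torus T^2.)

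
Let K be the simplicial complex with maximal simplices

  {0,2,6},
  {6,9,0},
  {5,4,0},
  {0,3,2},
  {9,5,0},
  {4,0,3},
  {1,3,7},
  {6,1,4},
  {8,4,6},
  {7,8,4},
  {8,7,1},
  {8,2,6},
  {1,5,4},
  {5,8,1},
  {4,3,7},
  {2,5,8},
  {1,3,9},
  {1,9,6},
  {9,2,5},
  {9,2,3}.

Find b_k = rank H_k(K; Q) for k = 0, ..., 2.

b_0 = 1, b_1 = 1, b_2 = 0.

Take the total order 0 < 1 < 2 < 3 < 4 < 5 < 6 < 7 < 8 < 9 on the vertex set. Then K (dimension 2) consists of the simplices:

  0-simplices (10): [0], [1], [2], [3], [4], [5], [6], [7], [8], [9]
  1-simplices (30): (30 of them)
  2-simplices (20): (20 of them)

giving chain groups C_0 ≅ Z^10, C_1 ≅ Z^30, C_2 ≅ Z^20.

∂_1: C_1 → C_0 sends each edge [p,q] (with p < q) to q − p. For instance
  ∂[1,9] = [9] − [1].
The 10×30 boundary matrix has rank 9 and Smith normal form diag(1,1,1,1,1,1,1,1,1).

The boundary map ∂_2: C_2 → C_1 sends each 2-simplex [p,q,r] to [q,r] − [p,r] + [p,q]. For instance
  ∂[1,5,8] = [5,8] − [1,8] + [1,5],
  ∂[2,3,9] = [3,9] − [2,9] + [2,3].
This gives a 30×20 integer matrix of rank 20; reducing to Smith normal form yields diagonal entries (1,1,1,1,1,1,1,1,1,1,1,1,1,1,1,1,1,1,1,2).

Reading off H_k = ker ∂_k / im ∂_{k+1}:

  H_0: rank C_0 − rank ∂_1 = 10 − 9 = 1, and the invariant factors of ∂_1 are all 1, so H_0 ≅ Z.
  H_1: rank ker ∂_1 − rank ∂_2 = (30 − 9) − 20 = 1, and ∂_2 has invariant factor 2 > 1, so H_1 ≅ Z ⊕ Z/2.
  H_2: rank ker ∂_2 − rank ∂_3 = (20 − 20) − 0 = 0, and there is no ∂_3, so H_2 ≅ 0.

Hence the Betti numbers are b_0 = 1, b_1 = 1, b_2 = 0.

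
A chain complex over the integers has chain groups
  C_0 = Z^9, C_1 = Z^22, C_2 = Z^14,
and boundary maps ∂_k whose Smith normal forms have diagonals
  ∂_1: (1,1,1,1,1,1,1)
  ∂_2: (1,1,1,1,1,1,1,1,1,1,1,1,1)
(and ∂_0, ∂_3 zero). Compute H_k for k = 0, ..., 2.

H_0 = Z^2,  H_1 = Z^2,  H_2 = Z.

H_0: b_0 = 9 − 0 − 7 = 2; torsion from ∂_1 factors > 1: none. So H_0 = Z^2.
H_1: b_1 = 22 − 7 − 13 = 2; torsion from ∂_2 factors > 1: none. So H_1 = Z^2.
H_2: b_2 = 14 − 13 − 0 = 1; torsion from ∂_3 factors > 1: none. So H_2 = Z.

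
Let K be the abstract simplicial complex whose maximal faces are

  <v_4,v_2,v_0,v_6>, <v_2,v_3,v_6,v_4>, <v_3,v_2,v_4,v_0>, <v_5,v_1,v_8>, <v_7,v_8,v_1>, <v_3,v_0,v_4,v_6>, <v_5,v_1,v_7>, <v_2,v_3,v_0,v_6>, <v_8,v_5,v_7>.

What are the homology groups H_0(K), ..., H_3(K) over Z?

Order the vertices as v_0 < v_1 < v_2 < v_3 < v_4 < v_5 < v_6 < v_7 < v_8. Listing each simplex with vertices in this order, K has dimension 3 with simplices:

  0-simplices (9): [v_0], [v_1], [v_2], [v_3], [v_4], [v_5], [v_6], [v_7], [v_8]
  1-simplices (16): (16 of them)
  2-simplices (14): (14 of them)
  3-simplices (5): [v_0,v_2,v_3,v_4], [v_0,v_2,v_3,v_6], [v_0,v_2,v_4,v_6], [v_0,v_3,v_4,v_6], [v_2,v_3,v_4,v_6]

Hence C_0 ≅ Z^9, C_1 ≅ Z^16, C_2 ≅ Z^14, C_3 ≅ Z^5.

∂_1: C_1 → C_0 is given by ∂[p,q] = [q] − [p].
As a 9×16 matrix over Z this has rank 7, with invariant factors (1,1,1,1,1,1,1).

The boundary map ∂_2: C_2 → C_1 sends each 2-simplex [p,q,r] to [q,r] − [p,r] + [p,q]. For instance
  ∂[v_0,v_2,v_6] = [v_2,v_6] − [v_0,v_6] + [v_0,v_2],
  ∂[v_5,v_7,v_8] = [v_7,v_8] − [v_5,v_8] + [v_5,v_7].
This gives a 16×14 integer matrix of rank 9; reducing to Smith normal form yields diagonal entries (1,1,1,1,1,1,1,1,1).

∂_3: C_3 → C_2 sends each 3-simplex σ to the alternating sum Σ_i (−1)^i (σ with its i-th vertex removed). For instance
  ∂[v_0,v_2,v_4,v_6] = [v_2,v_4,v_6] − [v_0,v_4,v_6] + [v_0,v_2,v_6] − [v_0,v_2,v_4],
  ∂[v_0,v_2,v_3,v_4] = [v_2,v_3,v_4] − [v_0,v_3,v_4] + [v_0,v_2,v_4] − [v_0,v_2,v_3].
The resulting 14×5 matrix has rank 4, and its Smith normal form has invariant factors (1,1,1,1).

Reading off H_k = ker ∂_k / im ∂_{k+1}:

  H_0: rank C_0 − rank ∂_1 = 9 − 7 = 2, and the invariant factors of ∂_1 are all 1, so H_0 = Z^2.
  H_1: rank ker ∂_1 − rank ∂_2 = (16 − 7) − 9 = 0, and the invariant factors of ∂_2 are all 1, so H_1 = 0.
  H_2: rank ker ∂_2 − rank ∂_3 = (14 − 9) − 4 = 1, and the invariant factors of ∂_3 are all 1, so H_2 = Z.
  H_3: rank ker ∂_3 − rank ∂_4 = (5 − 4) − 0 = 1, and there is no ∂_4, so H_3 = Z.

H_0 ≅ Z^2,  H_1 = 0,  H_2 ≅ Z,  H_3 ≅ Z.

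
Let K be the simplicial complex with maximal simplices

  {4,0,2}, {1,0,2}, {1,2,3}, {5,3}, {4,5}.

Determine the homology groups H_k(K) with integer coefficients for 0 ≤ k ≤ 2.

H_0 = Z,  H_1 = Z,  H_2 = 0.

Order the vertices as 0 < 1 < 2 < 3 < 4 < 5. Listing each simplex with vertices in this order, K has dimension 2 with simplices:

  0-simplices (6): [0], [1], [2], [3], [4], [5]
  1-simplices (9): [0,1], [0,2], [0,4], [1,2], [1,3], [2,3], [2,4], [3,5], [4,5]
  2-simplices (3): [0,1,2], [0,2,4], [1,2,3]

Hence C_0 ≅ Z^6, C_1 ≅ Z^9, C_2 ≅ Z^3.

Boundary ∂_1: C_1 → C_0 sends each edge [p,q] (with p < q) to q − p. For instance
  ∂[2,3] = [3] − [2].
The resulting 6×9 matrix has rank 5, and its Smith normal form has invariant factors (1,1,1,1,1).

∂_2: C_2 → C_1 sends each 2-simplex [p,q,r] to [q,r] − [p,r] + [p,q]. For instance
  ∂[0,2,4] = [2,4] − [0,4] + [0,2],
  ∂[1,2,3] = [2,3] − [1,3] + [1,2].
As a 9×3 matrix over Z this has rank 3, with invariant factors (1,1,1).

From H_k ≅ ker(∂_k) / im(∂_{k+1}) we obtain:

  H_0: rank C_0 − rank ∂_1 = 6 − 5 = 1, and the invariant factors of ∂_1 are all 1, so H_0 = Z.
  H_1: rank ker ∂_1 − rank ∂_2 = (9 − 5) − 3 = 1, and the invariant factors of ∂_2 are all 1, so H_1 = Z.
  H_2: rank ker ∂_2 − rank ∂_3 = (3 − 3) − 0 = 0, and there is no ∂_3, so H_2 = 0.

As a check, the Euler characteristic is 6 − 9 + 3 = 0, which agrees with 1 − 1 + 0 = 0.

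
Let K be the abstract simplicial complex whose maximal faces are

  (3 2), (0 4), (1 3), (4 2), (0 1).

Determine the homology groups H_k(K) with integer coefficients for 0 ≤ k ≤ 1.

Take the total order 0 < 1 < 2 < 3 < 4 on the vertex set. Then K (dimension 1) consists of the simplices:

  0-simplices (5): [0], [1], [2], [3], [4]
  1-simplices (5): [0,1], [0,4], [1,3], [2,3], [2,4]

Hence C_0 ≅ Z^5, C_1 ≅ Z^5.

Boundary ∂_1: C_1 → C_0 sends each edge [p,q] (with p < q) to q − p.
The resulting 5×5 matrix has rank 4, and its Smith normal form has invariant factors (1,1,1,1).

Now H_k = ker ∂_k / im ∂_{k+1}, so:

  H_0: rank C_0 − rank ∂_1 = 5 − 4 = 1, and the invariant factors of ∂_1 are all 1, so H_0 = Z.
  H_1: rank ker ∂_1 − rank ∂_2 = (5 − 4) − 0 = 1, and there is no ∂_2, so H_1 = Z.

H_0 ≅ Z,  H_1 ≅ Z.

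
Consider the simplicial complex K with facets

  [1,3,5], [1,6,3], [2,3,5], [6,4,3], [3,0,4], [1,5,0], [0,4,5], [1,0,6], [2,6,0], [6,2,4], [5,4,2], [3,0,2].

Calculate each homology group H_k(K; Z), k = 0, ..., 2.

H_0 ≅ Z,  H_1 ≅ Z/2,  H_2 = 0.

K has 7 vertices, 18 edges, 12 triangles.
rank ∂_0 = 0, rank ∂_1 = 6 ⇒ b_0 = 7 − 0 − 6 = 1; all invariant factors of ∂_1 are 1 so no torsion. So H_0 ≅ Z.
rank ∂_1 = 6, rank ∂_2 = 12 ⇒ b_1 = 18 − 6 − 12 = 0; ∂_2 has invariant factor(s) [2] giving torsion. So H_1 ≅ Z/2.
rank ∂_2 = 12, rank ∂_3 = 0 ⇒ b_2 = 12 − 12 − 0 = 0. So H_2 ≅ 0.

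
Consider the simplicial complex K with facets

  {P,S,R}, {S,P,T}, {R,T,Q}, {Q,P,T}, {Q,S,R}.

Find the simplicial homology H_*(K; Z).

Take the total order P < Q < R < S < T on the vertex set. Then K (dimension 2) consists of the simplices:

  0-simplices (5): P, Q, R, S, T
  1-simplices (10): PQ, PR, PS, PT, QR, QS, QT, RS, RT, ST
  2-simplices (5): PQT, PRS, PST, QRS, QRT

Hence C_0 ≅ Z^5, C_1 ≅ Z^10, C_2 ≅ Z^5.

Boundary ∂_1: C_1 → C_0 maps an edge to its endpoints' difference, ∂[p,q] = q − p. For instance
  ∂RT = T − R.
This gives a 5×10 integer matrix of rank 4; reducing to Smith normal form yields diagonal entries (1,1,1,1).

Boundary ∂_2: C_2 → C_1 sends each 2-simplex [p,q,r] to [q,r] − [p,r] + [p,q]. For instance
  ∂PQT = QT − PT + PQ,
  ∂PST = ST − PT + PS.
This gives a 10×5 integer matrix of rank 5; reducing to Smith normal form yields diagonal entries (1,1,1,1,1).

Computing H_k = (kernel of ∂_k) / (image of ∂_{k+1}):

  H_0: rank C_0 − rank ∂_1 = 5 − 4 = 1, and the invariant factors of ∂_1 are all 1, so H_0 = Z.
  H_1: rank ker ∂_1 − rank ∂_2 = (10 − 4) − 5 = 1, and the invariant factors of ∂_2 are all 1, so H_1 = Z.
  H_2: rank ker ∂_2 − rank ∂_3 = (5 − 5) − 0 = 0, and there is no ∂_3, so H_2 = 0.

As a check, the Euler characteristic is 5 − 10 + 5 = 0, which agrees with 1 − 1 + 0 = 0.

H_0 = Z,  H_1 = Z,  H_2 = 0.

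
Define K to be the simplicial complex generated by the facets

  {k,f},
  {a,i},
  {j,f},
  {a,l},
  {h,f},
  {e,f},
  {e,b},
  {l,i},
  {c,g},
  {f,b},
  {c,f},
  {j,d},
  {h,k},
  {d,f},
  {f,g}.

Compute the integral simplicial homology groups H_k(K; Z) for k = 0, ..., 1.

H_0 = Z^2,  H_1 = Z^5.

Fix the vertex order a < b < c < d < e < f < g < h < i < j < k < l and write every simplex with vertices in increasing order. Then dim K = 1 and the simplices of K are:

  0-simplices (12): a, b, c, d, e, f, g, h, i, j, k, l
  1-simplices (15): ai, al, be, bf, cf, cg, df, dj, ef, fg, fh, fj, fk, hk, il

so the chain groups are C_0 ≅ Z^12, C_1 ≅ Z^15.

The boundary map ∂_1: C_1 → C_0 maps an edge to its endpoints' difference, ∂[p,q] = q − p.
The resulting 12×15 matrix has rank 10, and its Smith normal form has invariant factors (1,1,1,1,1,1,1,1,1,1).

Now H_k = ker ∂_k / im ∂_{k+1}, so:

  H_0: rank C_0 − rank ∂_1 = 12 − 10 = 2, and the invariant factors of ∂_1 are all 1, so H_0 = Z^2.
  H_1: rank ker ∂_1 − rank ∂_2 = (15 − 10) − 0 = 5, and there is no ∂_2, so H_1 = Z^5.

As a check, the Euler characteristic is 12 − 15 = -3, which agrees with 2 − 5 = -3.
(K is a triangulation of the disjoint union of the circle S^1 and a wedge of 4 circles.)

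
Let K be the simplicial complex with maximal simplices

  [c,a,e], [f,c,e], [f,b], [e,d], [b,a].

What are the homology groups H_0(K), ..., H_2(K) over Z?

Order the vertices as a < b < c < d < e < f. Listing each simplex with vertices in this order, K has dimension 2 with simplices:

  0-simplices (6): a, b, c, d, e, f
  1-simplices (8): ab, ac, ae, bf, ce, cf, de, ef
  2-simplices (2): ace, cef

so the chain groups are C_0 ≅ Z^6, C_1 ≅ Z^8, C_2 ≅ Z^2.

Boundary ∂_1: C_1 → C_0 is given by ∂[p,q] = [q] − [p].
The resulting 6×8 matrix has rank 5, and its Smith normal form has invariant factors (1,1,1,1,1).

Boundary ∂_2: C_2 → C_1 maps a triangle to the signed sum of its edges. For instance
  ∂cef = ef − cf + ce,
  ∂ace = ce − ae + ac.
The 8×2 boundary matrix has rank 2 and Smith normal form diag(1,1).

Reading off H_k = ker ∂_k / im ∂_{k+1}:

  H_0: rank C_0 − rank ∂_1 = 6 − 5 = 1, and the invariant factors of ∂_1 are all 1, so H_0 ≅ Z.
  H_1: rank ker ∂_1 − rank ∂_2 = (8 − 5) − 2 = 1, and the invariant factors of ∂_2 are all 1, so H_1 ≅ Z.
  H_2: rank ker ∂_2 − rank ∂_3 = (2 − 2) − 0 = 0, and there is no ∂_3, so H_2 ≅ 0.

H_0 = Z,  H_1 = Z,  H_2 = 0.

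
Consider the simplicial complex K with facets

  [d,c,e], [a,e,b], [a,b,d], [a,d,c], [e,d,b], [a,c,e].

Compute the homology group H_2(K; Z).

We work with the vertex ordering a < b < c < d < e. The simplices of K, each written with vertices in increasing order, are:

  0-simplices (5): a, b, c, d, e
  1-simplices (9): ab, ac, ad, ae, bd, be, cd, ce, de
  2-simplices (6): abd, abe, acd, ace, bde, cde

so the chain groups are C_0 ≅ Z^5, C_1 ≅ Z^9, C_2 ≅ Z^6.

∂_1: C_1 → C_0 maps an edge to its endpoints' difference, ∂[p,q] = q − p. For instance
  ∂bd = d − b.
The 5×9 boundary matrix has rank 4 and Smith normal form diag(1,1,1,1).

Boundary ∂_2: C_2 → C_1 sends each 2-simplex [p,q,r] to [q,r] − [p,r] + [p,q]. For instance
  ∂acd = cd − ad + ac,
  ∂cde = de − ce + cd.
As a 9×6 matrix over Z this has rank 5, with invariant factors (1,1,1,1,1).

From H_k ≅ ker(∂_k) / im(∂_{k+1}) we obtain:

  H_2: rank ker ∂_2 − rank ∂_3 = (6 − 5) − 0 = 1, and there is no ∂_3, so H_2 ≅ Z.

H_2 ≅ Z.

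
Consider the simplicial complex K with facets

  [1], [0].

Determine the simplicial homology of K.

Fix the vertex order 0 < 1 and write every simplex with vertices in increasing order. Then dim K = 0 and the simplices of K are:

  0-simplices (2): [0], [1]

so the chain groups are C_0 ≅ Z^2.

Now H_k = ker ∂_k / im ∂_{k+1}, so:

  H_0: rank C_0 − rank ∂_1 = 2 − 0 = 2, and there is no ∂_1, so H_0 = Z^2.

H_0 = Z^2.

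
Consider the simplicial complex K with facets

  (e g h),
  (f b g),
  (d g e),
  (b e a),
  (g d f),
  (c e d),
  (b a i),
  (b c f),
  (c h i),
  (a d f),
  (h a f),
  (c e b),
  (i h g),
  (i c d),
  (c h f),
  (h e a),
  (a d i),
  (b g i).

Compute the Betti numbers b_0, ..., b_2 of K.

b_0 = 1, b_1 = 2, b_2 = 1.

Fix the vertex order a < b < c < d < e < f < g < h < i and write every simplex with vertices in increasing order. Then dim K = 2 and the simplices of K are:

  0-simplices (9): a, b, c, d, e, f, g, h, i
  1-simplices (27): ab, ad, ae, af, ah, ai, bc, be, bf, bg, bi, cd, ce, cf, ch, ci, de, df, dg, di, eg, eh, fg, fh, gh, gi, hi
  2-simplices (18): abe, abi, adf, adi, aeh, afh, bce, bcf, bfg, bgi, cde, cdi, cfh, chi, deg, dfg, egh, ghi

giving chain groups C_0 ≅ Z^9, C_1 ≅ Z^27, C_2 ≅ Z^18.

The boundary map ∂_1: C_1 → C_0 maps an edge to its endpoints' difference, ∂[p,q] = q − p. For instance
  ∂ah = h − a.
The 9×27 boundary matrix has rank 8 and Smith normal form diag(1,1,1,1,1,1,1,1).

The boundary map ∂_2: C_2 → C_1 maps a triangle to the signed sum of its edges. For instance
  ∂deg = eg − dg + de,
  ∂aeh = eh − ah + ae.
The 27×18 boundary matrix has rank 17 and Smith normal form diag(1,1,1,1,1,1,1,1,1,1,1,1,1,1,1,1,1).

From H_k ≅ ker(∂_k) / im(∂_{k+1}) we obtain:

  H_0: rank C_0 − rank ∂_1 = 9 − 8 = 1, and the invariant factors of ∂_1 are all 1, so H_0 ≅ Z.
  H_1: rank ker ∂_1 − rank ∂_2 = (27 − 8) − 17 = 2, and the invariant factors of ∂_2 are all 1, so H_1 ≅ Z^2.
  H_2: rank ker ∂_2 − rank ∂_3 = (18 − 17) − 0 = 1, and there is no ∂_3, so H_2 ≅ Z.

As a check, the Euler characteristic is 9 − 27 + 18 = 0, which agrees with 1 − 2 + 1 = 0.

Hence the Betti numbers are b_0 = 1, b_1 = 2, b_2 = 1.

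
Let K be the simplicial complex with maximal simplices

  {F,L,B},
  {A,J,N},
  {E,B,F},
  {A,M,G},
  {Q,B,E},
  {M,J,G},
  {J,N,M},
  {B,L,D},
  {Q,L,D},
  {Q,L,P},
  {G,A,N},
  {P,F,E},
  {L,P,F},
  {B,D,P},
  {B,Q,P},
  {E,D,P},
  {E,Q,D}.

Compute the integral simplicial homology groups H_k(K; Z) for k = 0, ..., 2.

We work with the vertex ordering A < B < D < E < F < G < J < L < M < N < P < Q. The simplices of K, each written with vertices in increasing order, are:

  0-simplices (12): A, B, D, E, F, G, J, L, M, N, P, Q
  1-simplices (28): AG, AJ, AM, AN, BD, BE, BF, BL, BP, BQ, DE, DL, DP, DQ, EF, EP, EQ, FL, FP, GJ, GM, GN, JM, JN, LP, LQ, MN, PQ
  2-simplices (17): AGM, AGN, AJN, BDL, BDP, BEF, BEQ, BFL, BPQ, DEP, DEQ, DLQ, EFP, FLP, GJM, JMN, LPQ

Hence C_0 ≅ Z^12, C_1 ≅ Z^28, C_2 ≅ Z^17.

Boundary ∂_1: C_1 → C_0 sends each edge [p,q] (with p < q) to q − p. For instance
  ∂DP = P − D.
As a 12×28 matrix over Z this has rank 10, with invariant factors (1,1,1,1,1,1,1,1,1,1).

The boundary map ∂_2: C_2 → C_1 acts by ∂[p,q,r] = [q,r] − [p,r] + [p,q]. For instance
  ∂AJN = JN − AN + AJ,
  ∂BDP = DP − BP + BD.
The resulting 28×17 matrix has rank 17, and its Smith normal form has invariant factors (1,1,1,1,1,1,1,1,1,1,1,1,1,1,1,1,2).

Now H_k = ker ∂_k / im ∂_{k+1}, so:

  H_0: rank C_0 − rank ∂_1 = 12 − 10 = 2, and the invariant factors of ∂_1 are all 1, so H_0 = Z^2.
  H_1: rank ker ∂_1 − rank ∂_2 = (28 − 10) − 17 = 1, and ∂_2 has invariant factor 2 > 1, so H_1 = Z ⊕ Z/2.
  H_2: rank ker ∂_2 − rank ∂_3 = (17 − 17) − 0 = 0, and there is no ∂_3, so H_2 = 0.

As a check, the Euler characteristic is 12 − 28 + 17 = 1, which agrees with 2 − 1 + 0 = 1.

H_0 = Z^2,  H_1 = Z ⊕ Z/2,  H_2 = 0.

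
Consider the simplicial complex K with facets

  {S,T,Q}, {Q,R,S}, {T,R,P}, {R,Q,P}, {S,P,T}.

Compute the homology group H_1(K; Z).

H_1 = Z.

Fix the vertex order P < Q < R < S < T and write every simplex with vertices in increasing order. Then dim K = 2 and the simplices of K are:

  0-simplices (5): P, Q, R, S, T
  1-simplices (10): PQ, PR, PS, PT, QR, QS, QT, RS, RT, ST
  2-simplices (5): PQR, PRT, PST, QRS, QST

so the chain groups are C_0 ≅ Z^5, C_1 ≅ Z^10, C_2 ≅ Z^5.

Boundary ∂_1: C_1 → C_0 is given by ∂[p,q] = [q] − [p]. For instance
  ∂QT = T − Q.
The resulting 5×10 matrix has rank 4, and its Smith normal form has invariant factors (1,1,1,1).

The boundary map ∂_2: C_2 → C_1 sends each 2-simplex [p,q,r] to [q,r] − [p,r] + [p,q]. For instance
  ∂PST = ST − PT + PS,
  ∂QRS = RS − QS + QR.
This gives a 10×5 integer matrix of rank 5; reducing to Smith normal form yields diagonal entries (1,1,1,1,1).

Reading off H_k = ker ∂_k / im ∂_{k+1}:

  H_1: rank ker ∂_1 − rank ∂_2 = (10 − 4) − 5 = 1, and the invariant factors of ∂_2 are all 1, so H_1 ≅ Z.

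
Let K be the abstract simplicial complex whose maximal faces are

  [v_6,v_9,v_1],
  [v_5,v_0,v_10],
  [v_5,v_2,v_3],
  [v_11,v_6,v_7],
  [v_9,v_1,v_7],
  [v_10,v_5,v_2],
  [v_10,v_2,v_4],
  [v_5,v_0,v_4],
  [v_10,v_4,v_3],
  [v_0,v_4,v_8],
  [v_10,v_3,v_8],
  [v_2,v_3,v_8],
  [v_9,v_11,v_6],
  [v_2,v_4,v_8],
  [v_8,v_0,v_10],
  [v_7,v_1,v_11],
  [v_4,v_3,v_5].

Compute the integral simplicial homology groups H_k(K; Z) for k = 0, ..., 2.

H_0 ≅ Z^2,  H_1 ≅ Z ⊕ Z/2Z,  H_2 = 0.

Take the total order v_0 < v_1 < v_2 < v_3 < v_4 < v_5 < v_6 < v_7 < v_8 < v_9 < v_10 < v_11 on the vertex set. Then K (dimension 2) consists of the simplices:

  0-simplices (12): [v_0], [v_1], [v_2], [v_3], [v_4], [v_5], [v_6], [v_7], [v_8], [v_9], [v_10], [v_11]
  1-simplices (28): (28 of them)
  2-simplices (17): (17 of them)

so the chain groups are C_0 ≅ Z^12, C_1 ≅ Z^28, C_2 ≅ Z^17.

∂_1: C_1 → C_0 is given by ∂[p,q] = [q] − [p]. For instance
  ∂[v_6,v_9] = [v_9] − [v_6].
This gives a 12×28 integer matrix of rank 10; reducing to Smith normal form yields diagonal entries (1,1,1,1,1,1,1,1,1,1).

∂_2: C_2 → C_1 acts by ∂[p,q,r] = [q,r] − [p,r] + [p,q]. For instance
  ∂[v_2,v_3,v_5] = [v_3,v_5] − [v_2,v_5] + [v_2,v_3],
  ∂[v_2,v_4,v_10] = [v_4,v_10] − [v_2,v_10] + [v_2,v_4].
As a 28×17 matrix over Z this has rank 17, with invariant factors (1,1,1,1,1,1,1,1,1,1,1,1,1,1,1,1,2).

Computing H_k = (kernel of ∂_k) / (image of ∂_{k+1}):

  H_0: rank C_0 − rank ∂_1 = 12 − 10 = 2, and the invariant factors of ∂_1 are all 1, so H_0 ≅ Z^2.
  H_1: rank ker ∂_1 − rank ∂_2 = (28 − 10) − 17 = 1, and ∂_2 has invariant factor 2 > 1, so H_1 ≅ Z ⊕ Z/2Z.
  H_2: rank ker ∂_2 − rank ∂_3 = (17 − 17) − 0 = 0, and there is no ∂_3, so H_2 ≅ 0.

As a check, the Euler characteristic is 12 − 28 + 17 = 1, which agrees with 2 − 1 + 0 = 1.
(K is a triangulation of the disjoint union of the real projective plane RP^2 and the Möbius band.)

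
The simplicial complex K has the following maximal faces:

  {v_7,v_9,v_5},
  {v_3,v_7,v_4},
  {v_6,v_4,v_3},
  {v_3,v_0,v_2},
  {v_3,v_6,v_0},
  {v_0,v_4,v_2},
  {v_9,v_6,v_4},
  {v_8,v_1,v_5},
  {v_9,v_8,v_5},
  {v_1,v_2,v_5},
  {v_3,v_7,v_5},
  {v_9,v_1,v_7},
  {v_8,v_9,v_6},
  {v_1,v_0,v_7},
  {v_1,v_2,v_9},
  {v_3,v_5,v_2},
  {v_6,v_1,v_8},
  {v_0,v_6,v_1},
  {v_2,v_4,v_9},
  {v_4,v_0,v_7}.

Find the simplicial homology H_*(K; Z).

Fix the vertex order v_0 < v_1 < v_2 < v_3 < v_4 < v_5 < v_6 < v_7 < v_8 < v_9 and write every simplex with vertices in increasing order. Then dim K = 2 and the simplices of K are:

  0-simplices (10): [v_0], [v_1], [v_2], [v_3], [v_4], [v_5], [v_6], [v_7], [v_8], [v_9]
  1-simplices (30): (30 of them)
  2-simplices (20): (20 of them)

Hence C_0 ≅ Z^10, C_1 ≅ Z^30, C_2 ≅ Z^20.

∂_1: C_1 → C_0 is given by ∂[p,q] = [q] − [p]. For instance
  ∂[v_1,v_2] = [v_2] − [v_1].
The 10×30 boundary matrix has rank 9 and Smith normal form diag(1,1,1,1,1,1,1,1,1).

∂_2: C_2 → C_1 sends each 2-simplex [p,q,r] to [q,r] − [p,r] + [p,q]. For instance
  ∂[v_1,v_7,v_9] = [v_7,v_9] − [v_1,v_9] + [v_1,v_7],
  ∂[v_1,v_5,v_8] = [v_5,v_8] − [v_1,v_8] + [v_1,v_5].
The resulting 30×20 matrix has rank 20, and its Smith normal form has invariant factors (1,1,1,1,1,1,1,1,1,1,1,1,1,1,1,1,1,1,1,2).

From H_k ≅ ker(∂_k) / im(∂_{k+1}) we obtain:

  H_0: rank C_0 − rank ∂_1 = 10 − 9 = 1, and the invariant factors of ∂_1 are all 1, so H_0 ≅ Z.
  H_1: rank ker ∂_1 − rank ∂_2 = (30 − 9) − 20 = 1, and ∂_2 has invariant factor 2 > 1, so H_1 ≅ Z ⊕ Z/2.
  H_2: rank ker ∂_2 − rank ∂_3 = (20 − 20) − 0 = 0, and there is no ∂_3, so H_2 ≅ 0.

H_0 = Z,  H_1 = Z ⊕ Z/2,  H_2 = 0.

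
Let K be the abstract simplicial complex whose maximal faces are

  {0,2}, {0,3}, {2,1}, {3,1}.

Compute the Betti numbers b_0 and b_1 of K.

K has 4 vertices, 4 edges.
rank ∂_0 = 0, rank ∂_1 = 3 ⇒ b_0 = 4 − 0 − 3 = 1; all invariant factors of ∂_1 are 1 so no torsion. So H_0 = Z.
rank ∂_1 = 3, rank ∂_2 = 0 ⇒ b_1 = 4 − 3 − 0 = 1. So H_1 = Z.

b_0 = 1, b_1 = 1.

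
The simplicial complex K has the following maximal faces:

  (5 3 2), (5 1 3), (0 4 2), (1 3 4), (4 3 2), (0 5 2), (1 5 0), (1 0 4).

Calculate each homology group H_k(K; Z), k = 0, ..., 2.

We work with the vertex ordering 0 < 1 < 2 < 3 < 4 < 5. The simplices of K, each written with vertices in increasing order, are:

  0-simplices (6): [0], [1], [2], [3], [4], [5]
  1-simplices (12): [0,1], [0,2], [0,4], [0,5], [1,3], [1,4], [1,5], [2,3], [2,4], [2,5], [3,4], [3,5]
  2-simplices (8): [0,1,4], [0,1,5], [0,2,4], [0,2,5], [1,3,4], [1,3,5], [2,3,4], [2,3,5]

giving chain groups C_0 ≅ Z^6, C_1 ≅ Z^12, C_2 ≅ Z^8.

∂_1: C_1 → C_0 is given by ∂[p,q] = [q] − [p]. For instance
  ∂[1,4] = [4] − [1].
As a 6×12 matrix over Z this has rank 5, with invariant factors (1,1,1,1,1).

∂_2: C_2 → C_1 sends each 2-simplex [p,q,r] to [q,r] − [p,r] + [p,q]. For instance
  ∂[2,3,4] = [3,4] − [2,4] + [2,3],
  ∂[0,1,4] = [1,4] − [0,4] + [0,1].
The 12×8 boundary matrix has rank 7 and Smith normal form diag(1,1,1,1,1,1,1).

Reading off H_k = ker ∂_k / im ∂_{k+1}:

  H_0: rank C_0 − rank ∂_1 = 6 − 5 = 1, and the invariant factors of ∂_1 are all 1, so H_0 ≅ Z.
  H_1: rank ker ∂_1 − rank ∂_2 = (12 − 5) − 7 = 0, and the invariant factors of ∂_2 are all 1, so H_1 ≅ 0.
  H_2: rank ker ∂_2 − rank ∂_3 = (8 − 7) − 0 = 1, and there is no ∂_3, so H_2 ≅ Z.

H_0 = Z,  H_1 = 0,  H_2 = Z.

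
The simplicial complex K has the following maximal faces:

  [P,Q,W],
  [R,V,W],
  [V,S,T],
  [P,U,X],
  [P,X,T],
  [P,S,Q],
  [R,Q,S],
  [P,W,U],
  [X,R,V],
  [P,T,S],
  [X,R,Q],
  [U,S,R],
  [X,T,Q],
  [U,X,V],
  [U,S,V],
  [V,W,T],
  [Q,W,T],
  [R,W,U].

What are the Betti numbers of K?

We work with the vertex ordering P < Q < R < S < T < U < V < W < X. The simplices of K, each written with vertices in increasing order, are:

  0-simplices (9): P, Q, R, S, T, U, V, W, X
  1-simplices (27): PQ, PS, PT, PU, PW, PX, QR, QS, QT, QW, QX, RS, RU, RV, RW, RX, ST, SU, SV, TV, TW, TX, UV, UW, UX, VW, VX
  2-simplices (18): PQS, PQW, PST, PTX, PUW, PUX, QRS, QRX, QTW, QTX, RSU, RUW, RVW, RVX, STV, SUV, TVW, UVX

Hence C_0 ≅ Z^9, C_1 ≅ Z^27, C_2 ≅ Z^18.

The boundary map ∂_1: C_1 → C_0 is given by ∂[p,q] = [q] − [p].
As a 9×27 matrix over Z this has rank 8, with invariant factors (1,1,1,1,1,1,1,1).

The boundary map ∂_2: C_2 → C_1 maps a triangle to the signed sum of its edges. For instance
  ∂PQW = QW − PW + PQ,
  ∂QRX = RX − QX + QR.
The resulting 27×18 matrix has rank 18, and its Smith normal form has invariant factors (1,1,1,1,1,1,1,1,1,1,1,1,1,1,1,1,1,2).

Now H_k = ker ∂_k / im ∂_{k+1}, so:

  H_0: rank C_0 − rank ∂_1 = 9 − 8 = 1, and the invariant factors of ∂_1 are all 1, so H_0 ≅ Z.
  H_1: rank ker ∂_1 − rank ∂_2 = (27 − 8) − 18 = 1, and ∂_2 has invariant factor 2 > 1, so H_1 ≅ Z ⊕ Z/2.
  H_2: rank ker ∂_2 − rank ∂_3 = (18 − 18) − 0 = 0, and there is no ∂_3, so H_2 ≅ 0.

As a check, the Euler characteristic is 9 − 27 + 18 = 0, which agrees with 1 − 1 + 0 = 0.

Hence the Betti numbers are b_0 = 1, b_1 = 1, b_2 = 0.

b_0 = 1, b_1 = 1, b_2 = 0.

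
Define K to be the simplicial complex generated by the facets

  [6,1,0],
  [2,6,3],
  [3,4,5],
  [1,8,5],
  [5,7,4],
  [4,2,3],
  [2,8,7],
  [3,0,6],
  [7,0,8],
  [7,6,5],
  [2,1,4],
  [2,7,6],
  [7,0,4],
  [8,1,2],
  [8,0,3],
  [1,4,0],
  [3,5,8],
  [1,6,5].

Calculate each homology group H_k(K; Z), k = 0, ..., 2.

H_0 = Z,  H_1 = Z^2,  H_2 = Z.

Fix the vertex order 0 < 1 < 2 < 3 < 4 < 5 < 6 < 7 < 8 and write every simplex with vertices in increasing order. Then dim K = 2 and the simplices of K are:

  0-simplices (9): [0], [1], [2], [3], [4], [5], [6], [7], [8]
  1-simplices (27): (27 of them)
  2-simplices (18): [0,1,4], [0,1,6], [0,3,6], [0,3,8], [0,4,7], [0,7,8], [1,2,4], [1,2,8], [1,5,6], [1,5,8], [2,3,4], [2,3,6], [2,6,7], [2,7,8], [3,4,5], [3,5,8], [4,5,7], [5,6,7]

so the chain groups are C_0 ≅ Z^9, C_1 ≅ Z^27, C_2 ≅ Z^18.

The boundary map ∂_1: C_1 → C_0 is given by ∂[p,q] = [q] − [p].
The 9×27 boundary matrix has rank 8 and Smith normal form diag(1,1,1,1,1,1,1,1).

Boundary ∂_2: C_2 → C_1 sends each 2-simplex [p,q,r] to [q,r] − [p,r] + [p,q]. For instance
  ∂[2,7,8] = [7,8] − [2,8] + [2,7],
  ∂[1,5,6] = [5,6] − [1,6] + [1,5].
The resulting 27×18 matrix has rank 17, and its Smith normal form has invariant factors (1,1,1,1,1,1,1,1,1,1,1,1,1,1,1,1,1).

From H_k ≅ ker(∂_k) / im(∂_{k+1}) we obtain:

  H_0: rank C_0 − rank ∂_1 = 9 − 8 = 1, and the invariant factors of ∂_1 are all 1, so H_0 = Z.
  H_1: rank ker ∂_1 − rank ∂_2 = (27 − 8) − 17 = 2, and the invariant factors of ∂_2 are all 1, so H_1 = Z^2.
  H_2: rank ker ∂_2 − rank ∂_3 = (18 − 17) − 0 = 1, and there is no ∂_3, so H_2 = Z.

As a check, the Euler characteristic is 9 − 27 + 18 = 0, which agrees with 1 − 2 + 1 = 0.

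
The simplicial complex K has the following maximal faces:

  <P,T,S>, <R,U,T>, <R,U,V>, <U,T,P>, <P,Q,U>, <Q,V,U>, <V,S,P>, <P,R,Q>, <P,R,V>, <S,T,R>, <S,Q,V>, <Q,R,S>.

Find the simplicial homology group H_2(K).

Fix the vertex order P < Q < R < S < T < U < V and write every simplex with vertices in increasing order. Then dim K = 2 and the simplices of K are:

  0-simplices (7): P, Q, R, S, T, U, V
  1-simplices (18): PQ, PR, PS, PT, PU, PV, QR, QS, QU, QV, RS, RT, RU, RV, ST, SV, TU, UV
  2-simplices (12): PQR, PQU, PRV, PST, PSV, PTU, QRS, QSV, QUV, RST, RTU, RUV

Hence C_0 ≅ Z^7, C_1 ≅ Z^18, C_2 ≅ Z^12.

∂_1: C_1 → C_0 maps an edge to its endpoints' difference, ∂[p,q] = q − p.
This gives a 7×18 integer matrix of rank 6; reducing to Smith normal form yields diagonal entries (1,1,1,1,1,1).

The boundary map ∂_2: C_2 → C_1 acts by ∂[p,q,r] = [q,r] − [p,r] + [p,q]. For instance
  ∂PSV = SV − PV + PS,
  ∂RTU = TU − RU + RT.
This gives a 18×12 integer matrix of rank 12; reducing to Smith normal form yields diagonal entries (1,1,1,1,1,1,1,1,1,1,1,2).

Computing H_k = (kernel of ∂_k) / (image of ∂_{k+1}):

  H_2: rank ker ∂_2 − rank ∂_3 = (12 − 12) − 0 = 0, and there is no ∂_3, so H_2 = 0.

H_2 ≅ 0.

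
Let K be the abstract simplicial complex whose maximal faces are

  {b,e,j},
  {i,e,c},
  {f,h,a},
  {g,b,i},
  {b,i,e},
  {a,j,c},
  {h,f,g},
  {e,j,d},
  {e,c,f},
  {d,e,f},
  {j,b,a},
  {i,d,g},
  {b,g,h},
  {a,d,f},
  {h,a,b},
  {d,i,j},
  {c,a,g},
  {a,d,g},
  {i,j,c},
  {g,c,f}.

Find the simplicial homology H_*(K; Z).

H_0 = Z,  H_1 = Z × Z/2,  H_2 = 0.

Order the vertices as a < b < c < d < e < f < g < h < i < j. Listing each simplex with vertices in this order, K has dimension 2 with simplices:

  0-simplices (10): a, b, c, d, e, f, g, h, i, j
  1-simplices (30): ab, ac, ad, af, ag, ah, aj, be, bg, bh, bi, bj, ce, cf, cg, ci, cj, de, df, dg, di, dj, ef, ei, ej, fg, fh, gh, gi, ij
  2-simplices (20): abh, abj, acg, acj, adf, adg, afh, bei, bej, bgh, bgi, cef, cei, cfg, cij, def, dej, dgi, dij, fgh

so the chain groups are C_0 ≅ Z^10, C_1 ≅ Z^30, C_2 ≅ Z^20.

Boundary ∂_1: C_1 → C_0 is given by ∂[p,q] = [q] − [p]. For instance
  ∂ab = b − a.
As a 10×30 matrix over Z this has rank 9, with invariant factors (1,1,1,1,1,1,1,1,1).

∂_2: C_2 → C_1 maps a triangle to the signed sum of its edges. For instance
  ∂acg = cg − ag + ac,
  ∂afh = fh − ah + af.
As a 30×20 matrix over Z this has rank 20, with invariant factors (1,1,1,1,1,1,1,1,1,1,1,1,1,1,1,1,1,1,1,2).

Now H_k = ker ∂_k / im ∂_{k+1}, so:

  H_0: rank C_0 − rank ∂_1 = 10 − 9 = 1, and the invariant factors of ∂_1 are all 1, so H_0 ≅ Z.
  H_1: rank ker ∂_1 − rank ∂_2 = (30 − 9) − 20 = 1, and ∂_2 has invariant factor 2 > 1, so H_1 ≅ Z × Z/2.
  H_2: rank ker ∂_2 − rank ∂_3 = (20 − 20) − 0 = 0, and there is no ∂_3, so H_2 ≅ 0.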